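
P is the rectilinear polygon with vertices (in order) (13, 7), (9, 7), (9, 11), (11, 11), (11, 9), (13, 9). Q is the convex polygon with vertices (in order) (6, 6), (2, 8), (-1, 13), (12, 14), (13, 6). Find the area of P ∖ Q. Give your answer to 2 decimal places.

0.50

|P| = 12, |P∩Q| = 11.5.
|P ∖ Q| = |P| − |P∩Q| = 12 − 11.5 = 0.50.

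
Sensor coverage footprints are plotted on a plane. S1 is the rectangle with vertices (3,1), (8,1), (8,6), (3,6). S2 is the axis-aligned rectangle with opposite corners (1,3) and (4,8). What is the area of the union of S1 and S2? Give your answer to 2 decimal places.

By inclusion–exclusion:
Individual areas: |S1| = 25, |S2| = 15.
|S1∩S2|: x∈[3,4], y∈[3,6] → 1·3 = 3.
|S1 ∪ S2| = 40 − 3 = 37.00.

37.00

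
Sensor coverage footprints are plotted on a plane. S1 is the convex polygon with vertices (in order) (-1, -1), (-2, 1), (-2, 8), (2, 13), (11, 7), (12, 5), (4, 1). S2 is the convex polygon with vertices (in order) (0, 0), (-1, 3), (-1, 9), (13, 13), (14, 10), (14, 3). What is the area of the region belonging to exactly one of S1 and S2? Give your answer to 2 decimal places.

|S1| = 114, |S2| = 143, |S1∩S2| = 91.8308.
|S1 △ S2| = |S1| + |S2| − 2·|S1∩S2| = 114 + 143 − 183.6615 = 73.34.

73.34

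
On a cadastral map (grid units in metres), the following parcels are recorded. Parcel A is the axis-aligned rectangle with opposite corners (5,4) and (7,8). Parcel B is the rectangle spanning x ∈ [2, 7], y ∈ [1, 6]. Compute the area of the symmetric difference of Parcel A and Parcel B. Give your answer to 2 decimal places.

25.00

|Parcel A∩Parcel B|: x∈[5,7], y∈[4,6] → 2·2 = 4.
|Parcel A △ Parcel B| = |Parcel A| + |Parcel B| − 2·|Parcel A∩Parcel B| = 8 + 25 − 8 = 25.00.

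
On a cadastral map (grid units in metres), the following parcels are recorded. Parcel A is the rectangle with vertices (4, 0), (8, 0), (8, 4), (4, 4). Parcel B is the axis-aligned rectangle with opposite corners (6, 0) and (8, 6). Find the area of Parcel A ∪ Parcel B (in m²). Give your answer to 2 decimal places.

20.00

By inclusion–exclusion:
Individual areas: |Parcel A| = 16, |Parcel B| = 12.
|Parcel A∩Parcel B|: x∈[6,8], y∈[0,4] → 2·4 = 8.
|Parcel A ∪ Parcel B| = 28 − 8 = 20.00.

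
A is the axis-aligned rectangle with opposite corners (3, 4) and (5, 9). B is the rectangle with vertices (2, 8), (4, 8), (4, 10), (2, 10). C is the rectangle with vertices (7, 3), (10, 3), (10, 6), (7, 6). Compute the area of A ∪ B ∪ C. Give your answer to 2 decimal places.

By inclusion–exclusion:
Individual areas: |A| = 10, |B| = 4, |C| = 9.
|A∩B|: x∈[3,4], y∈[8,9] → 1·1 = 1.
|A∩C| = 0 (no overlap).
|B∩C| = 0 (no overlap).
|A∩B∩C| = 0.
|A ∪ B ∪ C| = 23 − 1 + 0 = 22.00.

22.00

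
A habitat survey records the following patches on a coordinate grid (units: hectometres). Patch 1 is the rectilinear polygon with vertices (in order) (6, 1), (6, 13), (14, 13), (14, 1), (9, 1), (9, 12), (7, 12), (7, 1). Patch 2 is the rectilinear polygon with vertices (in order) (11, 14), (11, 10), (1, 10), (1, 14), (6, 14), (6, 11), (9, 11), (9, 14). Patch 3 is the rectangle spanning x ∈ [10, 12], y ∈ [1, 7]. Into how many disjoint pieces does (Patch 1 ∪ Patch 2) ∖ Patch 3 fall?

1

(Patch 1 ∪ Patch 2) ∖ Patch 3 is a single connected region.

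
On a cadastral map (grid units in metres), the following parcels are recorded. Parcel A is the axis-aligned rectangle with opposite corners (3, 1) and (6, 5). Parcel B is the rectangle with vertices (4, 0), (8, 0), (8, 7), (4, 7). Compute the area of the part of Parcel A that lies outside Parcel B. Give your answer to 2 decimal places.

4.00

|Parcel A∩Parcel B|: x∈[4,6], y∈[1,5] → 2·4 = 8.
|Parcel A| = 12.
|Parcel A ∖ Parcel B| = |Parcel A| − |Parcel A∩Parcel B| = 12 − 8 = 4.00.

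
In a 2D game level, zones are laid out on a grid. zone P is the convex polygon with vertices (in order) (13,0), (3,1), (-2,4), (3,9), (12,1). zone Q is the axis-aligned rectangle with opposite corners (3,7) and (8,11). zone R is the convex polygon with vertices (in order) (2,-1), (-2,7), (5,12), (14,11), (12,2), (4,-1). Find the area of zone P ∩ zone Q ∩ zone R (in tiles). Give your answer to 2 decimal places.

2.25

The intersection is the polygon with vertices (3,7), (3,9), (5.25,7).
By the shoelace formula its area is 2.25.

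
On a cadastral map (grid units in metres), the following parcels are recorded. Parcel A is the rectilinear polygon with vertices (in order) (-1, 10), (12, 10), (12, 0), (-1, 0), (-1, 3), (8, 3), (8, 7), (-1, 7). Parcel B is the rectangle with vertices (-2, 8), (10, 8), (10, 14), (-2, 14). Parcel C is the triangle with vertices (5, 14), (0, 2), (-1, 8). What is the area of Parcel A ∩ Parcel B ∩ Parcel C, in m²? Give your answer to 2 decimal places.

The intersection is the polygon with vertices (-1,8), (1,10), (3.333,10), (2.5,8).
By the shoelace formula its area is 5.83.

5.83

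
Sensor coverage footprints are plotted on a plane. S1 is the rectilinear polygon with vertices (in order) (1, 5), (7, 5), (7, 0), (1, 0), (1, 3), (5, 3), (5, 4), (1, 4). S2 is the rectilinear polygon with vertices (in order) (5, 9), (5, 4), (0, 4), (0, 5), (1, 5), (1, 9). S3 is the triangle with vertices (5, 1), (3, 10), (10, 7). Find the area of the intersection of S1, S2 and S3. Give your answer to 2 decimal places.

The intersection is the polygon with vertices (5,4), (4.333,4), (4.111,5), (5,5).
By the shoelace formula its area is 0.78.

0.78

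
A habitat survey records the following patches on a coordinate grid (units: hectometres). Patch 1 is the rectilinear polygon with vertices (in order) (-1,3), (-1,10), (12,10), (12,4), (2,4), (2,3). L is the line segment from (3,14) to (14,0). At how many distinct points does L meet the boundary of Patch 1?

The segment meets the boundary at (10.857,4), (6.143,10).

2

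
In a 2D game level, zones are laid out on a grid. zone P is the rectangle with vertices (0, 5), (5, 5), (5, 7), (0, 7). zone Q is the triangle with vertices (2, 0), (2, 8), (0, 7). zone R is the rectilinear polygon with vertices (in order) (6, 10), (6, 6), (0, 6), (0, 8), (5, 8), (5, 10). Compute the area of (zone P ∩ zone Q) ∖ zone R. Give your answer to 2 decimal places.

1.57

|zone P ∩ zone Q| = 3.4286.
|(zone P ∩ zone Q) ∩ zone R| = 1.8571.
|(zone P ∩ zone Q) ∖ zone R| = 3.4286 − 1.8571 = 1.57.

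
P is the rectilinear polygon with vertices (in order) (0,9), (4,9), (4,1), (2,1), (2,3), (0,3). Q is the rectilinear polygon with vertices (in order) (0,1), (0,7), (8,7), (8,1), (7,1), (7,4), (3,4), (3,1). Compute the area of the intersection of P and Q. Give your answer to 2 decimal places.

17.00

The intersection is the polygon with vertices (4,4), (3,4), (3,1), (2,1), (2,3), (0,3), (0,7), (4,7).
By the shoelace formula its area is 17.00.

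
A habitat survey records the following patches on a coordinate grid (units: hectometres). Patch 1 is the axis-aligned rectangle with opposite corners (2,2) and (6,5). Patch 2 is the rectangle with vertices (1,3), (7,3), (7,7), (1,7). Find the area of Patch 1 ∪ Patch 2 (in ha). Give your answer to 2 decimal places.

By inclusion–exclusion:
Individual areas: |Patch 1| = 12, |Patch 2| = 24.
|Patch 1∩Patch 2|: x∈[2,6], y∈[3,5] → 4·2 = 8.
|Patch 1 ∪ Patch 2| = 36 − 8 = 28.00.

28.00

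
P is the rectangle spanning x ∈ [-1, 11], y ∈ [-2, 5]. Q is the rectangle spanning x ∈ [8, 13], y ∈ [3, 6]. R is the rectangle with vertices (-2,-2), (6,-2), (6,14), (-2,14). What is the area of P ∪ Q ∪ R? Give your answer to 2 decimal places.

172.00

By inclusion–exclusion:
Individual areas: |P| = 84, |Q| = 15, |R| = 128.
|P∩Q|: x∈[8,11], y∈[3,5] → 3·2 = 6.
|P∩R|: x∈[-1,6], y∈[-2,5] → 7·7 = 49.
|Q∩R| = 0 (no overlap).
|P∩Q∩R| = 0.
|P ∪ Q ∪ R| = 227 − 55 + 0 = 172.00.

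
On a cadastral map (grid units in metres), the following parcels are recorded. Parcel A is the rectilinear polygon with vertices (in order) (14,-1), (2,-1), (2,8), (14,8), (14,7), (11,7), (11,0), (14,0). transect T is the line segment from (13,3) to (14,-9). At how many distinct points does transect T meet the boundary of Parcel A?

2

The segment meets the boundary at (13.333,-1), (13.25,0).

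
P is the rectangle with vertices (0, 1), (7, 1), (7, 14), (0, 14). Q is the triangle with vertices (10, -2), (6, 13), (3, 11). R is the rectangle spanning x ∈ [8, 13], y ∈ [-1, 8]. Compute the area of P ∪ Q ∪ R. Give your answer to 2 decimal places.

By inclusion–exclusion:
Individual areas: |P| = 91, |Q| = 26.5, |R| = 45.
|P∩Q| = 17.9821.
|P∩R| = 0 (no overlap).
|Q∩R| = 3.6498.
|P∩Q∩R| = 0.
|P ∪ Q ∪ R| = 162.5 − 21.632 + 0 = 140.87.

140.87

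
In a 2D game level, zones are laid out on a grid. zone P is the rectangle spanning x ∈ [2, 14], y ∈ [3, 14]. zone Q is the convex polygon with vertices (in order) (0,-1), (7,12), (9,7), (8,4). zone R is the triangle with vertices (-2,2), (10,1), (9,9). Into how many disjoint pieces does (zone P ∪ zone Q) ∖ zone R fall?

(zone P ∪ zone Q) ∖ zone R splits into 2 disjoint pieces (area 103.3409, area 3.5982).

2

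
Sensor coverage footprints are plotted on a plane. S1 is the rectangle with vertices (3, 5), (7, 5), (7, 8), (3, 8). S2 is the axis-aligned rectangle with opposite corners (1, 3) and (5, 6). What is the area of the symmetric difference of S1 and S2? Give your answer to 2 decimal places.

|S1∩S2|: x∈[3,5], y∈[5,6] → 2·1 = 2.
|S1 △ S2| = |S1| + |S2| − 2·|S1∩S2| = 12 + 12 − 4 = 20.00.

20.00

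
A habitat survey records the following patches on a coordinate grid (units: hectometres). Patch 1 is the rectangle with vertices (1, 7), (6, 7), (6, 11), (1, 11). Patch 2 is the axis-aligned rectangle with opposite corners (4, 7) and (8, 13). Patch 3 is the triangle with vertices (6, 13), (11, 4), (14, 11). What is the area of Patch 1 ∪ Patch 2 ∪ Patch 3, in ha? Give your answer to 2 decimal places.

By inclusion–exclusion:
Individual areas: |Patch 1| = 20, |Patch 2| = 24, |Patch 3| = 31.
|Patch 1∩Patch 2|: x∈[4,6], y∈[7,11] → 2·4 = 8.
|Patch 1∩Patch 3| = 0.
|Patch 2∩Patch 3| = 3.1.
|Patch 1∩Patch 2∩Patch 3| = 0.
|Patch 1 ∪ Patch 2 ∪ Patch 3| = 75 − 11.1 + 0 = 63.90.

63.90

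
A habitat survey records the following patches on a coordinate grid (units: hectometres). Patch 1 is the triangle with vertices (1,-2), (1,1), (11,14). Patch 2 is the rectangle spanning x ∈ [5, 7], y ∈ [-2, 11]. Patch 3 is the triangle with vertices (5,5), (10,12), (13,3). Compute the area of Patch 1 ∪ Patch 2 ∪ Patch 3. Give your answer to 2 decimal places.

67.60

By inclusion–exclusion:
Individual areas: |Patch 1| = 15, |Patch 2| = 26, |Patch 3| = 33.
|Patch 1∩Patch 2| = 3.
|Patch 1∩Patch 3| = 0.8027.
|Patch 2∩Patch 3| = 3.3.
|Patch 1∩Patch 2∩Patch 3| = 0.7027.
|Patch 1 ∪ Patch 2 ∪ Patch 3| = 74 − 7.1027 + 0.7027 = 67.60.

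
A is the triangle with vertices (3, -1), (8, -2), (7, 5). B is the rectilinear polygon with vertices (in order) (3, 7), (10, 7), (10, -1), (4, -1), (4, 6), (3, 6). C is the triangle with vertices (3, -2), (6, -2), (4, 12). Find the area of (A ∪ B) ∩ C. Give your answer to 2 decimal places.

12.26

The region (A ∪ B) ∩ C is the polygon with vertices (3.07,-1.014), (3.08,-0.88), (4,0.5), (4,6), (3.571,6), (3.643,7), (4.714,7), (5.941,-1.588).
By the shoelace formula its area is 12.26.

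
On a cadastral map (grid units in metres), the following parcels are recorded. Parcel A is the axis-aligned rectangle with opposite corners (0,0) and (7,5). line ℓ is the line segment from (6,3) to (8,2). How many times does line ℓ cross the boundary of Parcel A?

1

The segment meets the boundary at (7,2.5).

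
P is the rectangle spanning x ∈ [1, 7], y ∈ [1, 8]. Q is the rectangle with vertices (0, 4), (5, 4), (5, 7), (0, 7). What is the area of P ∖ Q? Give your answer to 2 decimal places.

30.00

|P∩Q|: x∈[1,5], y∈[4,7] → 4·3 = 12.
|P| = 42.
|P ∖ Q| = |P| − |P∩Q| = 42 − 12 = 30.00.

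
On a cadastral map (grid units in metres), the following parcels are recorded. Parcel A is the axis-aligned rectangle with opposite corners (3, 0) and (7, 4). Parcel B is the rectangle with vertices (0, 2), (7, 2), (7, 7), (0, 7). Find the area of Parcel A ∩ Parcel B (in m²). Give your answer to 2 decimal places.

8.00

|Parcel A∩Parcel B|: x∈[3,7], y∈[2,4] → 4·2 = 8.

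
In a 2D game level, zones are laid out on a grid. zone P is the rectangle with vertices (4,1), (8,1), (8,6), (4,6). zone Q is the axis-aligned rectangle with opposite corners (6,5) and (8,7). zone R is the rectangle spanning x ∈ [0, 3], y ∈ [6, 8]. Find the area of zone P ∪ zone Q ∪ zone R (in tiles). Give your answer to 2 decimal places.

28.00

By inclusion–exclusion:
Individual areas: |zone P| = 20, |zone Q| = 4, |zone R| = 6.
|zone P∩zone Q|: x∈[6,8], y∈[5,6] → 2·1 = 2.
|zone P∩zone R| = 0 (no overlap).
|zone Q∩zone R| = 0 (no overlap).
|zone P∩zone Q∩zone R| = 0.
|zone P ∪ zone Q ∪ zone R| = 30 − 2 + 0 = 28.00.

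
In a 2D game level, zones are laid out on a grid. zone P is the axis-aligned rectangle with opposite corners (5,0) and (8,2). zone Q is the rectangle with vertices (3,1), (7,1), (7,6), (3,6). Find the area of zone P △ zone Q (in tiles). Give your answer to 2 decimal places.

|zone P∩zone Q|: x∈[5,7], y∈[1,2] → 2·1 = 2.
|zone P △ zone Q| = |zone P| + |zone Q| − 2·|zone P∩zone Q| = 6 + 20 − 4 = 22.00.

22.00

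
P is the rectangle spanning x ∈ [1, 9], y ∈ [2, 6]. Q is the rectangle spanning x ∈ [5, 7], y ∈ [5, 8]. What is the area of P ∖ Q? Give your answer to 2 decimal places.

|P∩Q|: x∈[5,7], y∈[5,6] → 2·1 = 2.
|P| = 32.
|P ∖ Q| = |P| − |P∩Q| = 32 − 2 = 30.00.

30.00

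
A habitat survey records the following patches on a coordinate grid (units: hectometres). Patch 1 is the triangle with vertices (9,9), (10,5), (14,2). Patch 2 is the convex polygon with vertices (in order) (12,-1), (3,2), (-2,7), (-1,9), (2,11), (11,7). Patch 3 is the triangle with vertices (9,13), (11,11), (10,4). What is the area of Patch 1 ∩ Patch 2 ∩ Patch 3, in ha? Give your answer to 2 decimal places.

The intersection is the polygon with vertices (9.8,5.8), (9.597,7.623), (10.163,7.372), (10.429,7), (10.129,4.903), (10,5).
By the shoelace formula its area is 1.29.

1.29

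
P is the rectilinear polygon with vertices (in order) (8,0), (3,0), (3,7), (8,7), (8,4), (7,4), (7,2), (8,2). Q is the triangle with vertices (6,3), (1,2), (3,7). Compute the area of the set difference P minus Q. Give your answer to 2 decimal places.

|P| = 33, |P∩Q| = 6.9.
|P ∖ Q| = |P| − |P∩Q| = 33 − 6.9 = 26.10.

26.10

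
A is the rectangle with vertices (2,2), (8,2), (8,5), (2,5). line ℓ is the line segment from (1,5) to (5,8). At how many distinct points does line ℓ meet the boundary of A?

0

The segment lies entirely outside A and never meets its boundary.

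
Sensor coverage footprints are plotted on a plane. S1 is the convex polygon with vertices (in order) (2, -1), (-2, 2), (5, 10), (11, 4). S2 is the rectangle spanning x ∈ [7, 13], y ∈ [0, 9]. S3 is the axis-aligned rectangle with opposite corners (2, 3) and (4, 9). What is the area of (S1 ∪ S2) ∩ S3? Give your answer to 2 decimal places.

The region (S1 ∪ S2) ∩ S3 is the polygon with vertices (4,8.857), (4,3), (2,3), (2,6.571).
By the shoelace formula its area is 9.43.

9.43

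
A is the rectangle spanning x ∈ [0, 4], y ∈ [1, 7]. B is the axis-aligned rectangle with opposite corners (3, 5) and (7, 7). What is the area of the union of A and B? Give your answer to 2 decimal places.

30.00

By inclusion–exclusion:
Individual areas: |A| = 24, |B| = 8.
|A∩B|: x∈[3,4], y∈[5,7] → 1·2 = 2.
|A ∪ B| = 32 − 2 = 30.00.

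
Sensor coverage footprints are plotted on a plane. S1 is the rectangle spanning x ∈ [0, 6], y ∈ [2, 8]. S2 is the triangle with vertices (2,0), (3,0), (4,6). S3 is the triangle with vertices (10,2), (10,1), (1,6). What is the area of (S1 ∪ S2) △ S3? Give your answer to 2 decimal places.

|S1 ∪ S2| = 37.6667.
|(S1 ∪ S2) ∩ S3| = 1.3889.
|(S1 ∪ S2) △ S3| = 37.6667 + 4.5 − 2.7778 = 39.39.

39.39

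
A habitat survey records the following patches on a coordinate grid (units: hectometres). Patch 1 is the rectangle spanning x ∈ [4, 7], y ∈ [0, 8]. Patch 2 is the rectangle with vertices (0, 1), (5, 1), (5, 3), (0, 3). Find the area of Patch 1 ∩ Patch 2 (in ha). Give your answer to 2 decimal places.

|Patch 1∩Patch 2|: x∈[4,5], y∈[1,3] → 1·2 = 2.

2.00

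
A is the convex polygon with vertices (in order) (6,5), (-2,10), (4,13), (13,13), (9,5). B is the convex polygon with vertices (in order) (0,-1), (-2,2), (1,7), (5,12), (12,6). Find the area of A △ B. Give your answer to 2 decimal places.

|A| = 75, |B| = 83.5, |A∩B| = 33.9.
|A △ B| = |A| + |B| − 2·|A∩B| = 75 + 83.5 − 67.8 = 90.70.

90.70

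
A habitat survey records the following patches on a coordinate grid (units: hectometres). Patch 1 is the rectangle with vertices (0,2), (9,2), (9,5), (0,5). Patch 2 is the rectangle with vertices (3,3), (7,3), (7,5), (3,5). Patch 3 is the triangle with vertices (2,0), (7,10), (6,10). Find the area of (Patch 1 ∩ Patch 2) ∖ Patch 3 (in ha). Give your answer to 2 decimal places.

7.20

|Patch 1 ∩ Patch 2| = 8.
|(Patch 1 ∩ Patch 2) ∩ Patch 3| = 0.8.
|(Patch 1 ∩ Patch 2) ∖ Patch 3| = 8 − 0.8 = 7.20.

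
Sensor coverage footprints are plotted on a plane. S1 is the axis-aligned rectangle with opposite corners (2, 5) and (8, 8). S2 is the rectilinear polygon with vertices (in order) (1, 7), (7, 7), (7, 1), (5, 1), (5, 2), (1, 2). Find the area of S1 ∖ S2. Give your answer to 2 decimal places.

|S1| = 18, |S1∩S2| = 10.
|S1 ∖ S2| = |S1| − |S1∩S2| = 18 − 10 = 8.00.

8.00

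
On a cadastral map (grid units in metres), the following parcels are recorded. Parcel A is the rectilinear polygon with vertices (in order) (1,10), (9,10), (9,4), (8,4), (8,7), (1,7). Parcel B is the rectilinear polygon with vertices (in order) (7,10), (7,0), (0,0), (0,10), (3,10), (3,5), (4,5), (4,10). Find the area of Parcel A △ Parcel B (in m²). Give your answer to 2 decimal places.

62.00

|Parcel A| = 27, |Parcel B| = 65, |Parcel A∩Parcel B| = 15.
|Parcel A △ Parcel B| = |Parcel A| + |Parcel B| − 2·|Parcel A∩Parcel B| = 27 + 65 − 30 = 62.00.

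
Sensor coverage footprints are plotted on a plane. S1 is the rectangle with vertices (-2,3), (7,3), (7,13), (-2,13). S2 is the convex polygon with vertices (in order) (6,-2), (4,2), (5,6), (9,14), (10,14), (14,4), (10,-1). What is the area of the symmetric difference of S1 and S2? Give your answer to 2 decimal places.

|S1| = 90, |S2| = 94, |S1∩S2| = 11.125.
|S1 △ S2| = |S1| + |S2| − 2·|S1∩S2| = 90 + 94 − 22.25 = 161.75.

161.75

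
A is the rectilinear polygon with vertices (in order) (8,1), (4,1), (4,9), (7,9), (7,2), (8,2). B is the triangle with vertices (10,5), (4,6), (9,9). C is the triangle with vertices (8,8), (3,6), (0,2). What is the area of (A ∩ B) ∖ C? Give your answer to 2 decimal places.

|A ∩ B| = 3.45.
|(A ∩ B) ∩ C| = 1.6795.
|(A ∩ B) ∖ C| = 3.45 − 1.6795 = 1.77.

1.77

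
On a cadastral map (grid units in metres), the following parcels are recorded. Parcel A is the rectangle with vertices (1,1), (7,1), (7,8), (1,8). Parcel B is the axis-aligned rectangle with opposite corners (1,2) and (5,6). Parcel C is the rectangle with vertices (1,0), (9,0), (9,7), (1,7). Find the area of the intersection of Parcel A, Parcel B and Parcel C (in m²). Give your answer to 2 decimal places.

The intersection is the polygon with vertices (5,6), (5,2), (1,2), (1,6).
By the shoelace formula its area is 16.00.

16.00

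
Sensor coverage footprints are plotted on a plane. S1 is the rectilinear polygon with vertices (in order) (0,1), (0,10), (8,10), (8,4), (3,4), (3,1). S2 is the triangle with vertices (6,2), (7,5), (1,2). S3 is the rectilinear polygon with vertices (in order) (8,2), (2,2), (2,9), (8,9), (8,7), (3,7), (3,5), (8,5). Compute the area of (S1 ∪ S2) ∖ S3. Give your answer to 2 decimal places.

|S1 ∪ S2| = 62.6667.
|(S1 ∪ S2) ∩ S3| = 27.6667.
|(S1 ∪ S2) ∖ S3| = 62.6667 − 27.6667 = 35.00.

35.00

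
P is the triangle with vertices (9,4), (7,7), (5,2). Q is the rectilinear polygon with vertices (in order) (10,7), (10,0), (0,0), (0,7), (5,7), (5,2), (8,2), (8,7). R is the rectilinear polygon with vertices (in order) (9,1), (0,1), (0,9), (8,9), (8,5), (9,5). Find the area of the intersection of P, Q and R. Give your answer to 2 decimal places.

0.92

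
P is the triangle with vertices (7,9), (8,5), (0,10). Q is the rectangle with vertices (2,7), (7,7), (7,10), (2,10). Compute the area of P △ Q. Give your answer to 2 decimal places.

9.83

|P| = 13.5, |Q| = 15, |P∩Q| = 9.3357.
|P △ Q| = |P| + |Q| − 2·|P∩Q| = 13.5 + 15 − 18.6714 = 9.83.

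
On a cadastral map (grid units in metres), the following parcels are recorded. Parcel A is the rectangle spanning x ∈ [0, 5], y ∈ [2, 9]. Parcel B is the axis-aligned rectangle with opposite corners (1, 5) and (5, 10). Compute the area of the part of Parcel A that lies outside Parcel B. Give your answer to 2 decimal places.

|Parcel A∩Parcel B|: x∈[1,5], y∈[5,9] → 4·4 = 16.
|Parcel A| = 35.
|Parcel A ∖ Parcel B| = |Parcel A| − |Parcel A∩Parcel B| = 35 − 16 = 19.00.

19.00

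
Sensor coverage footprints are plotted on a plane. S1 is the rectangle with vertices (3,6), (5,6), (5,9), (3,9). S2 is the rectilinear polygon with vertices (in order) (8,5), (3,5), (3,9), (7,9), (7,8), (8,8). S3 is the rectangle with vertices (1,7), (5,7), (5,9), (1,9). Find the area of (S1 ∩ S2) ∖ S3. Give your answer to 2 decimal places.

|S1 ∩ S2| = 6.
|(S1 ∩ S2) ∩ S3| = 4.
|(S1 ∩ S2) ∖ S3| = 6 − 4 = 2.00.

2.00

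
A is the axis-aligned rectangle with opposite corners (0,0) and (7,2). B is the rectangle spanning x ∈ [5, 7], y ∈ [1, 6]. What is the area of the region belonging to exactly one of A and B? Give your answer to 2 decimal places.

20.00

|A∩B|: x∈[5,7], y∈[1,2] → 2·1 = 2.
|A △ B| = |A| + |B| − 2·|A∩B| = 14 + 10 − 4 = 20.00.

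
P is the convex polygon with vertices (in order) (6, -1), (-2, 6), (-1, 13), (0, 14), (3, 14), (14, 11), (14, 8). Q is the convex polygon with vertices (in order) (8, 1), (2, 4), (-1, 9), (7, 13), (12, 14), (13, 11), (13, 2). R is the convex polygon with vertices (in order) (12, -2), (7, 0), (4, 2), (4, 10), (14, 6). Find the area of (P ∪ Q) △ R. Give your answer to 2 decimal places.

|P ∪ Q| = 174.8053.
|(P ∪ Q) ∩ R| = 62.6274.
|(P ∪ Q) △ R| = 174.8053 + 78 − 125.2547 = 127.55.

127.55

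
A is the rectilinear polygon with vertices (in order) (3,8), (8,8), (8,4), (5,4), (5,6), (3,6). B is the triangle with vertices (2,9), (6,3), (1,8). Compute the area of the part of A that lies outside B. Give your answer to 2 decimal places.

15.17

|A| = 16, |A∩B| = 0.8333.
|A ∖ B| = |A| − |A∩B| = 16 − 0.8333 = 15.17.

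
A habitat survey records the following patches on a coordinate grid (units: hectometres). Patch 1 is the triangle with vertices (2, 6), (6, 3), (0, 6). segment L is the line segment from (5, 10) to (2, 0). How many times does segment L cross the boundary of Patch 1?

The segment meets the boundary at (3.304,4.348), (3.469,4.898).

2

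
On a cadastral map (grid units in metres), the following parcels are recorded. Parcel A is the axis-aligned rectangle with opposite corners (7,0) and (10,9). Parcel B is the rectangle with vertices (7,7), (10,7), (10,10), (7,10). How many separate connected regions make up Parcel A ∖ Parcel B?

1

Parcel A ∖ Parcel B is a single connected region.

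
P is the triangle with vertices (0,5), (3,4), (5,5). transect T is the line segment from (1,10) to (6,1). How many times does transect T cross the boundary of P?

2

The segment meets the boundary at (4.043,4.522), (3.778,5).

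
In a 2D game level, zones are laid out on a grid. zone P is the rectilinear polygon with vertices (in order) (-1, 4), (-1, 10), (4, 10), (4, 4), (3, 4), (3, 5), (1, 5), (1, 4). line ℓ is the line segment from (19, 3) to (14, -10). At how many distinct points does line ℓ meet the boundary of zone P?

The segment lies entirely outside zone P and never meets its boundary.

0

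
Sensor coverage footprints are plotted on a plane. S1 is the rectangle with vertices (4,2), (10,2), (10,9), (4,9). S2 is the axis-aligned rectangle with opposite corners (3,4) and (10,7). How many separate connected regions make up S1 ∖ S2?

S1 ∖ S2 splits into 2 disjoint pieces (area 12, area 12).

2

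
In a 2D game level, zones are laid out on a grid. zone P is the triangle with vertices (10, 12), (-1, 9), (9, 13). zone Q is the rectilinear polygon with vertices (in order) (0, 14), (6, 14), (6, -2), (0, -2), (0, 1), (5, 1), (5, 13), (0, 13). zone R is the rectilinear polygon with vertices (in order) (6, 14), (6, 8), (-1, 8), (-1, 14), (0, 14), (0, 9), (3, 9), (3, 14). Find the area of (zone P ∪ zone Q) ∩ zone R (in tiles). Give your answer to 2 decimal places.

|zone P ∪ zone Q| = 42.1727.
|(zone P ∪ zone Q) ∩ zone R| = 9.34.

9.34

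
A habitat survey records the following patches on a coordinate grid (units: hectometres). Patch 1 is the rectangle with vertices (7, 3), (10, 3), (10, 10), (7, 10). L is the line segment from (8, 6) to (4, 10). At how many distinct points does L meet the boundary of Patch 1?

1

The segment meets the boundary at (7,7).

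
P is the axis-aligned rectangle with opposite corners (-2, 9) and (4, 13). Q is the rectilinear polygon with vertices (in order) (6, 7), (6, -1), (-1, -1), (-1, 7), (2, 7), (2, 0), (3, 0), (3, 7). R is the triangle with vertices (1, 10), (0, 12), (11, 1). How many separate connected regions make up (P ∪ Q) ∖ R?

3

(P ∪ Q) ∖ R splits into 3 disjoint pieces (area 22.0556, area 0.5, area 47.75).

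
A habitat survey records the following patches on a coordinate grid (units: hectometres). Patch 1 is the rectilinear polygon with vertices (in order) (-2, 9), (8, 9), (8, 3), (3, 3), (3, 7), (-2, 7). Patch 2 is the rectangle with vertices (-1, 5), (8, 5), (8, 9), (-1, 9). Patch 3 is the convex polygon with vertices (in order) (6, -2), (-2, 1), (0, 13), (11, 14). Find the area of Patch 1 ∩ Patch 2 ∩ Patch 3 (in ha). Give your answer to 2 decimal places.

27.67

The intersection is the polygon with vertices (8,5), (3,5), (3,7), (-1,7), (-0.667,9), (8,9).
By the shoelace formula its area is 27.67.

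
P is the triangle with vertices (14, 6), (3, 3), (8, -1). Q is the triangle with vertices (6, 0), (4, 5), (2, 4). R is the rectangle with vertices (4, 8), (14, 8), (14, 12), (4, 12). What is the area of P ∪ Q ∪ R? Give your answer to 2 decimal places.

73.20

By inclusion–exclusion:
Individual areas: |P| = 29.5, |Q| = 6, |R| = 40.
|P∩Q| = 2.3042.
|P∩R| = 0.
|Q∩R| = 0.
|P∩Q∩R| = 0.
|P ∪ Q ∪ R| = 75.5 − 2.3042 + 0 = 73.20.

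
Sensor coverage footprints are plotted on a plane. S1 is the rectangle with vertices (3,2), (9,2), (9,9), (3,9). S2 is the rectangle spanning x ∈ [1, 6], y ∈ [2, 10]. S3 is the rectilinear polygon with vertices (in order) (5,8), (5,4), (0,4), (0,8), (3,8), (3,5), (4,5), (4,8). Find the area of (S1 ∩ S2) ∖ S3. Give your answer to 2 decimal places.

|S1 ∩ S2| = 21.
|(S1 ∩ S2) ∩ S3| = 5.
|(S1 ∩ S2) ∖ S3| = 21 − 5 = 16.00.

16.00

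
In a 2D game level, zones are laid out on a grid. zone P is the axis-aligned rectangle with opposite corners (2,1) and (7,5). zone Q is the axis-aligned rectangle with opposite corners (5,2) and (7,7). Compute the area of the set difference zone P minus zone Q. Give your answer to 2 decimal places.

|zone P∩zone Q|: x∈[5,7], y∈[2,5] → 2·3 = 6.
|zone P| = 20.
|zone P ∖ zone Q| = |zone P| − |zone P∩zone Q| = 20 − 6 = 14.00.

14.00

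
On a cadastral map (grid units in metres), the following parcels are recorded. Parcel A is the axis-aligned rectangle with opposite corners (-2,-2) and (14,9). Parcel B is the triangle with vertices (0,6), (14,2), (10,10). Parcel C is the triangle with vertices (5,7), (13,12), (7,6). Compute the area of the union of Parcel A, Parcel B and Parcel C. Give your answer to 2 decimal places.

179.06

By inclusion–exclusion:
Individual areas: |Parcel A| = 176, |Parcel B| = 48, |Parcel C| = 9.
|Parcel A∩Parcel B| = 46.5.
|Parcel A∩Parcel C| = 6.3.
|Parcel B∩Parcel C| = 7.4444.
|Parcel A∩Parcel B∩Parcel C| = 6.3.
|Parcel A ∪ Parcel B ∪ Parcel C| = 233 − 60.2444 + 6.3 = 179.06.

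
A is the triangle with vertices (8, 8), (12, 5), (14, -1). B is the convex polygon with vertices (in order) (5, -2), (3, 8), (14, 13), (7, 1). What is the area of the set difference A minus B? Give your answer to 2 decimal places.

7.68

|A| = 9, |A∩B| = 1.3227.
|A ∖ B| = |A| − |A∩B| = 9 − 1.3227 = 7.68.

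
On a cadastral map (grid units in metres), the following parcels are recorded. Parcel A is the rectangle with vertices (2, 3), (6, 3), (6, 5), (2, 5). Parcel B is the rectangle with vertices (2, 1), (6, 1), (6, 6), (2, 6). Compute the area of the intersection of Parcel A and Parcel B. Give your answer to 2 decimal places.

|Parcel A∩Parcel B|: x∈[2,6], y∈[3,5] → 4·2 = 8.

8.00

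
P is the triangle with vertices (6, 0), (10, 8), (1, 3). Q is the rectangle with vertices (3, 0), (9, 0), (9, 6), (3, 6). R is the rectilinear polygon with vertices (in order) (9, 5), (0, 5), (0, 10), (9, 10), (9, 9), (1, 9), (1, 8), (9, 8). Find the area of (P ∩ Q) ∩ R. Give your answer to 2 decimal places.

The region (P ∩ Q) ∩ R is the polygon with vertices (6.4,6), (9,6), (8.5,5), (4.6,5).
By the shoelace formula its area is 3.25.

3.25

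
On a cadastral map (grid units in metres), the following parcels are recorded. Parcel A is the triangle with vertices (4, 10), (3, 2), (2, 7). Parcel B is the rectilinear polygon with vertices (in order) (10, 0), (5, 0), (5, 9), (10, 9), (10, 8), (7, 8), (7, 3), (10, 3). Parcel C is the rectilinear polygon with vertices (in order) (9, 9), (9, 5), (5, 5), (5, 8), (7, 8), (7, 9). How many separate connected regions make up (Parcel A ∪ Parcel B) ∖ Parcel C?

4

(Parcel A ∪ Parcel B) ∖ Parcel C splits into 4 disjoint pieces (area 6.5, area 19, area 2, area 1).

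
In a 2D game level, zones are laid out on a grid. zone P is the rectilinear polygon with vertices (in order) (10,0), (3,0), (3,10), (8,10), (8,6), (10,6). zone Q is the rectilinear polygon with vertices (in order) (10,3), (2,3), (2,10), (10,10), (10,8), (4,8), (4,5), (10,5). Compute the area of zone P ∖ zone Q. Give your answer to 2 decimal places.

|zone P| = 62, |zone P∩zone Q| = 27.
|zone P ∖ zone Q| = |zone P| − |zone P∩zone Q| = 62 − 27 = 35.00.

35.00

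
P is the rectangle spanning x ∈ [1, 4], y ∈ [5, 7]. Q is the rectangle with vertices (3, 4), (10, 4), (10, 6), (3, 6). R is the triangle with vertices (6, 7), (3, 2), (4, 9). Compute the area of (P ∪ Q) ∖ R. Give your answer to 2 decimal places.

15.90

|P ∪ Q| = 19.
|(P ∪ Q) ∩ R| = 3.1.
|(P ∪ Q) ∖ R| = 19 − 3.1 = 15.90.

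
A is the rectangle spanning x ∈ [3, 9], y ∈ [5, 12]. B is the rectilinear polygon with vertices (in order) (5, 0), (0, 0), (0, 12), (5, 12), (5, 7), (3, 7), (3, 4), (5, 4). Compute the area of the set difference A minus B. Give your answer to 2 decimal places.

32.00

|A| = 42, |A∩B| = 10.
|A ∖ B| = |A| − |A∩B| = 42 − 10 = 32.00.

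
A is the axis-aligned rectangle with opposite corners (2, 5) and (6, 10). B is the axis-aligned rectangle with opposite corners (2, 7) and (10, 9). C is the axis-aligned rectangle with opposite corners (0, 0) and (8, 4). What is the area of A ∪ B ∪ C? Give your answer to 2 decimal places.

By inclusion–exclusion:
Individual areas: |A| = 20, |B| = 16, |C| = 32.
|A∩B|: x∈[2,6], y∈[7,9] → 4·2 = 8.
|A∩C| = 0 (no overlap).
|B∩C| = 0 (no overlap).
|A∩B∩C| = 0.
|A ∪ B ∪ C| = 68 − 8 + 0 = 60.00.

60.00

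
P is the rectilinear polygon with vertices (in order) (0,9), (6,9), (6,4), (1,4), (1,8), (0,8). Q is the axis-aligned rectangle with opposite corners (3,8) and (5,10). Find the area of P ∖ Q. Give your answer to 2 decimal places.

|P| = 26, |P∩Q| = 2.
|P ∖ Q| = |P| − |P∩Q| = 26 − 2 = 24.00.

24.00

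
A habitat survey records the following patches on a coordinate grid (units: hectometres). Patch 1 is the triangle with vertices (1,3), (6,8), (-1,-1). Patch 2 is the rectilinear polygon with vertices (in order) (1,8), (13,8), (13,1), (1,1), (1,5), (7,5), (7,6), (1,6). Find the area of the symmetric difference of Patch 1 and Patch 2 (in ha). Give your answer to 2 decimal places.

|Patch 1| = 5, |Patch 2| = 78, |Patch 1∩Patch 2| = 3.0159.
|Patch 1 △ Patch 2| = |Patch 1| + |Patch 2| − 2·|Patch 1∩Patch 2| = 5 + 78 − 6.0317 = 76.97.

76.97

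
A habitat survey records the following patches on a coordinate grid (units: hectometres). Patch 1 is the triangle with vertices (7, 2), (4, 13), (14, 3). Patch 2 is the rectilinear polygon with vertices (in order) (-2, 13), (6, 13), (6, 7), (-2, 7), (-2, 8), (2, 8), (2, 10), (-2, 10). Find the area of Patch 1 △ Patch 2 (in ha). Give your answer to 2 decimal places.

69.82

|Patch 1| = 40, |Patch 2| = 40, |Patch 1∩Patch 2| = 5.0909.
|Patch 1 △ Patch 2| = |Patch 1| + |Patch 2| − 2·|Patch 1∩Patch 2| = 40 + 40 − 10.1818 = 69.82.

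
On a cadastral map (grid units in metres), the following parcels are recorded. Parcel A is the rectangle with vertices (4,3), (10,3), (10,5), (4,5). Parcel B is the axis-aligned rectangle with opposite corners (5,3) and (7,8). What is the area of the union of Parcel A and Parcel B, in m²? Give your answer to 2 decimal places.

By inclusion–exclusion:
Individual areas: |Parcel A| = 12, |Parcel B| = 10.
|Parcel A∩Parcel B|: x∈[5,7], y∈[3,5] → 2·2 = 4.
|Parcel A ∪ Parcel B| = 22 − 4 = 18.00.

18.00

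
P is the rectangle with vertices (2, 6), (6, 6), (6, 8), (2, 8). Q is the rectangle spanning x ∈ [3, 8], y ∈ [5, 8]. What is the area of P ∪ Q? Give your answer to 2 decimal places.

By inclusion–exclusion:
Individual areas: |P| = 8, |Q| = 15.
|P∩Q|: x∈[3,6], y∈[6,8] → 3·2 = 6.
|P ∪ Q| = 23 − 6 = 17.00.

17.00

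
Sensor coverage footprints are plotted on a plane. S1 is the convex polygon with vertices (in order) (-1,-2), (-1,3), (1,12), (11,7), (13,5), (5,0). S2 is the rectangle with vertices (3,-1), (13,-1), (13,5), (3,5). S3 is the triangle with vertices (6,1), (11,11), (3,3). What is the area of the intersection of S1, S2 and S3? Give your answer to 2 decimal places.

The intersection is the polygon with vertices (8,5), (6,1), (3,3), (5,5).
By the shoelace formula its area is 11.00.

11.00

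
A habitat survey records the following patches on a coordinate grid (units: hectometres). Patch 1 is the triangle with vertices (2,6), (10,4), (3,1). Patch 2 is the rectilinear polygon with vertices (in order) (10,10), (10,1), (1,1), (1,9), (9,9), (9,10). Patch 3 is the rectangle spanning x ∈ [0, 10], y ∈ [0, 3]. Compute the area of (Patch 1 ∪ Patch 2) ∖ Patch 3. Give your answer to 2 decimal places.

|Patch 1 ∪ Patch 2| = 73.
|(Patch 1 ∪ Patch 2) ∩ Patch 3| = 18.
|(Patch 1 ∪ Patch 2) ∖ Patch 3| = 73 − 18 = 55.00.

55.00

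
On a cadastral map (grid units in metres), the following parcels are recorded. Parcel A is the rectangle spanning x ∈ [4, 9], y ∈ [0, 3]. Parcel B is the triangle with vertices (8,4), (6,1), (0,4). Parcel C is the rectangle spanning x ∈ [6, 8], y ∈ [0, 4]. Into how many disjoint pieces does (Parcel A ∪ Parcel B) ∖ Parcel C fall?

2

(Parcel A ∪ Parcel B) ∖ Parcel C splits into 2 disjoint pieces (area 3, area 12).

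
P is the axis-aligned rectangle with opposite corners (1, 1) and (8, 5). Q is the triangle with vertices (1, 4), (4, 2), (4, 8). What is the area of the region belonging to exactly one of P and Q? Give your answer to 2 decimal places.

|P| = 28, |Q| = 9, |P∩Q| = 5.625.
|P △ Q| = |P| + |Q| − 2·|P∩Q| = 28 + 9 − 11.25 = 25.75.

25.75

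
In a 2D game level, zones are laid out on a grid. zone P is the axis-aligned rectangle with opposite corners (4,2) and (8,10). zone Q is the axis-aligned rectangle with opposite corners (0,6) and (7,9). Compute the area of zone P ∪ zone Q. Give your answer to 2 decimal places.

44.00

By inclusion–exclusion:
Individual areas: |zone P| = 32, |zone Q| = 21.
|zone P∩zone Q|: x∈[4,7], y∈[6,9] → 3·3 = 9.
|zone P ∪ zone Q| = 53 − 9 = 44.00.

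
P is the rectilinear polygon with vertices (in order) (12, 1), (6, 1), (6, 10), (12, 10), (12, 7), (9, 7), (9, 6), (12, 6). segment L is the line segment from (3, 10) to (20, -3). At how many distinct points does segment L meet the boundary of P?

2

The segment meets the boundary at (12,3.118), (6,7.706).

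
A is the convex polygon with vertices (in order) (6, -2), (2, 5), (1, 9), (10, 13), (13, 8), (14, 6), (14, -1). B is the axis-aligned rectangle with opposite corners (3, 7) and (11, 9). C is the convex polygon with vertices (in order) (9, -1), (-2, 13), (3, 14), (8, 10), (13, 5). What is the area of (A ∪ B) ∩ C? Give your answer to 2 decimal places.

The region (A ∪ B) ∩ C is the polygon with vertices (6.304,11.357), (8,10), (13,5), (9,-1), (1.106,9.047).
By the shoelace formula its area is 68.88.

68.88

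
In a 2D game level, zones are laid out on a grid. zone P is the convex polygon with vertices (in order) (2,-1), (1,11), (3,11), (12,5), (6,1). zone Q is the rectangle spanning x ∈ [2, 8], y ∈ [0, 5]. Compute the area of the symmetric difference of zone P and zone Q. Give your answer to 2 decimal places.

49.67

|zone P| = 71, |zone Q| = 30, |zone P∩zone Q| = 25.6667.
|zone P △ zone Q| = |zone P| + |zone Q| − 2·|zone P∩zone Q| = 71 + 30 − 51.3333 = 49.67.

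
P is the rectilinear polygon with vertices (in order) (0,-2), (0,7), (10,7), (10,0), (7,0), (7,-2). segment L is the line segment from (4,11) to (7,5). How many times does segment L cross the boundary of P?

1

The segment meets the boundary at (6,7).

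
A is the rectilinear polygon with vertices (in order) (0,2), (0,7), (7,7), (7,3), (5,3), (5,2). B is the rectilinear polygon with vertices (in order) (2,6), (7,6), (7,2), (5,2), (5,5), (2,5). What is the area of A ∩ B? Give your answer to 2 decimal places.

9.00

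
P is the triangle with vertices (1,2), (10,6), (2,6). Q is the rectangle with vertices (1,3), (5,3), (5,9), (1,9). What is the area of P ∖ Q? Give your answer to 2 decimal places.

6.56

|P| = 16, |P∩Q| = 9.4444.
|P ∖ Q| = |P| − |P∩Q| = 16 − 9.4444 = 6.56.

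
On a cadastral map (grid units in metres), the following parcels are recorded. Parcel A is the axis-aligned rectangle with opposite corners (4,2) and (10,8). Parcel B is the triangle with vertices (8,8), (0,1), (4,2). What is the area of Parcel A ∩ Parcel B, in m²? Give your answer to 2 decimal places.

5.00

The intersection is the polygon with vertices (4,4.5), (8,8), (4,2).
By the shoelace formula its area is 5.00.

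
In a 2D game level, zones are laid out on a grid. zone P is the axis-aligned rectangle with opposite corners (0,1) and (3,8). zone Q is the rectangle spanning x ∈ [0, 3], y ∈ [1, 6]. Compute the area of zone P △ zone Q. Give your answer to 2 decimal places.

6.00

|zone P∩zone Q|: x∈[0,3], y∈[1,6] → 3·5 = 15.
|zone P △ zone Q| = |zone P| + |zone Q| − 2·|zone P∩zone Q| = 21 + 15 − 30 = 6.00.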